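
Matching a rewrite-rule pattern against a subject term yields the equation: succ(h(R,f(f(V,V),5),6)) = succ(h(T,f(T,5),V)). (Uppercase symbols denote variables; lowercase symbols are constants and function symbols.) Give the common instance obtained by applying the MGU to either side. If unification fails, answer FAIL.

Decompose succ/1: h(R,f(f(V,V),5),6) = h(T,f(T,5),V).
Decompose h/3: R = T,  f(f(V,V),5) = f(T,5),  6 = V.
Bind R := T; no other remaining equation mentions R.
Decompose f/2: f(V,V) = T,  5 = 5.
Bind T := f(V,V); no other remaining equation mentions T. Substituting into the earlier binding gives R := f(V,V).
Delete trivial equation 5 = 5.
Bind V := 6. Substituting into the earlier bindings gives R := f(6,6), T := f(6,6).
Applying the MGU to either side gives succ(h(f(6,6),f(f(6,6),5),6)).

succ(h(f(6,6),f(f(6,6),5),6))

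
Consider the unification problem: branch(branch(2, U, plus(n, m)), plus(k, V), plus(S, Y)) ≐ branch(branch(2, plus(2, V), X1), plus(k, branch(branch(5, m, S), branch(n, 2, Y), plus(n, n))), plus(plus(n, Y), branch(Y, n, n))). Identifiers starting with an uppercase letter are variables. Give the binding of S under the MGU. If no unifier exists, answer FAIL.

Decompose branch/3: branch(2, U, plus(n, m)) ≐ branch(2, plus(2, V), X1),  plus(k, V) ≐ plus(k, branch(branch(5, m, S), branch(n, 2, Y), plus(n, n))),  plus(S, Y) ≐ plus(plus(n, Y), branch(Y, n, n)).
Decompose branch/3: 2 ≐ 2,  U ≐ plus(2, V),  plus(n, m) ≐ X1.
Delete trivial equation 2 ≐ 2.
Bind U := plus(2, V); no other remaining equation mentions U.
Bind X1 := plus(n, m); no other remaining equation mentions X1.
Decompose plus/2: k ≐ k,  V ≐ branch(branch(5, m, S), branch(n, 2, Y), plus(n, n)).
Delete trivial equation k ≐ k.
Bind V := branch(branch(5, m, S), branch(n, 2, Y), plus(n, n)); no other remaining equation mentions V. Substituting into the earlier binding gives U := plus(2, branch(branch(5, m, S), branch(n, 2, Y), plus(n, n))).
Decompose plus/2: S ≐ plus(n, Y),  Y ≐ branch(Y, n, n).
Bind S := plus(n, Y); no other remaining equation mentions S. Substituting into the earlier bindings gives U := plus(2, branch(branch(5, m, plus(n, Y)), branch(n, 2, Y), plus(n, n))), V := branch(branch(5, m, plus(n, Y)), branch(n, 2, Y), plus(n, n)).
Occurs check fails: Y occurs in branch(Y, n, n); the equation Y ≐ branch(Y, n, n) has no finite solution.

FAIL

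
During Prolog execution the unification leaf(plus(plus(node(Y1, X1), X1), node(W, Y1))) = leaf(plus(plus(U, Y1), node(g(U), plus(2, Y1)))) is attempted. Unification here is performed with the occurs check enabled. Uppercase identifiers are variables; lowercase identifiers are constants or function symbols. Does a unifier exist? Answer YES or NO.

Decompose leaf/1: plus(plus(node(Y1, X1), X1), node(W, Y1)) = plus(plus(U, Y1), node(g(U), plus(2, Y1))).
Decompose plus/2: plus(node(Y1, X1), X1) = plus(U, Y1),  node(W, Y1) = node(g(U), plus(2, Y1)).
Decompose plus/2: node(Y1, X1) = U,  X1 = Y1.
Bind U := node(Y1, X1); substituting into the one remaining equation that mentions U gives: node(W, Y1) = node(g(node(Y1, X1)), plus(2, Y1)).
Bind X1 := Y1; substituting into the remaining equation gives: node(W, Y1) = node(g(node(Y1, Y1)), plus(2, Y1)). Substituting into the earlier binding gives U := node(Y1, Y1).
Decompose node/2: W = g(node(Y1, Y1)),  Y1 = plus(2, Y1).
Bind W := g(node(Y1, Y1)); no other remaining equation mentions W.
Occurs check fails: Y1 occurs in plus(2, Y1); the equation Y1 = plus(2, Y1) has no finite solution.

NO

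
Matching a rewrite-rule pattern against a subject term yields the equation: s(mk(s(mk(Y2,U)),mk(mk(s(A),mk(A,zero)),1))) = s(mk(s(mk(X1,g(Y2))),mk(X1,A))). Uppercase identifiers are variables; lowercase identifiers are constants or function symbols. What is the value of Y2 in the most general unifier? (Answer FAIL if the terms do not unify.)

Decompose s/1: mk(s(mk(Y2,U)),mk(mk(s(A),mk(A,zero)),1)) = mk(s(mk(X1,g(Y2))),mk(X1,A)).
Decompose mk/2: s(mk(Y2,U)) = s(mk(X1,g(Y2))),  mk(mk(s(A),mk(A,zero)),1) = mk(X1,A).
Decompose s/1: mk(Y2,U) = mk(X1,g(Y2)).
Decompose mk/2: Y2 = X1,  U = g(Y2).
Bind Y2 := X1; substituting into the one remaining equation that mentions Y2 gives: U = g(X1).
Bind U := g(X1); no other remaining equation mentions U.
Decompose mk/2: mk(s(A),mk(A,zero)) = X1,  1 = A.
Bind X1 := mk(s(A),mk(A,zero)); no other remaining equation mentions X1. Substituting into the earlier bindings gives Y2 := mk(s(A),mk(A,zero)), U := g(mk(s(A),mk(A,zero))).
Bind A := 1. Substituting into the earlier bindings gives Y2 := mk(s(1),mk(1,zero)), U := g(mk(s(1),mk(1,zero))), X1 := mk(s(1),mk(1,zero)).
MGU = { Y2 -> mk(s(1),mk(1,zero)), U -> g(mk(s(1),mk(1,zero))), X1 -> mk(s(1),mk(1,zero)), A -> 1 }, so Y2 -> mk(s(1),mk(1,zero)).

mk(s(1),mk(1,zero))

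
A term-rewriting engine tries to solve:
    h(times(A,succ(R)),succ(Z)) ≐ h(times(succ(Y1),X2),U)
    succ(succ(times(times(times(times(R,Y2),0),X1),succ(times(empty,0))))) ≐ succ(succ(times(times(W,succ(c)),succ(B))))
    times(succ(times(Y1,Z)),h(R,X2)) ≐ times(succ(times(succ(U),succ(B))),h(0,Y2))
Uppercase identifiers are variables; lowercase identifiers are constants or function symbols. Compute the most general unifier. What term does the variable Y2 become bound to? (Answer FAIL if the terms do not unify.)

succ(0)

Decompose h/2: times(A,succ(R)) ≐ times(succ(Y1),X2),  succ(Z) ≐ U.
Decompose times/2: A ≐ succ(Y1),  succ(R) ≐ X2.
Bind A := succ(Y1); no other remaining equation mentions A.
Bind X2 := succ(R); substituting into the one remaining equation that mentions X2 gives: times(succ(times(Y1,Z)),h(R,succ(R))) ≐ times(succ(times(succ(U),succ(B))),h(0,Y2)).
Bind U := succ(Z); substituting into the one remaining equation that mentions U gives: times(succ(times(Y1,Z)),h(R,succ(R))) ≐ times(succ(times(succ(succ(Z)),succ(B))),h(0,Y2)).
Decompose succ/1: succ(times(times(times(times(R,Y2),0),X1),succ(times(empty,0)))) ≐ succ(times(times(W,succ(c)),succ(B))).
Decompose succ/1: times(times(times(times(R,Y2),0),X1),succ(times(empty,0))) ≐ times(times(W,succ(c)),succ(B)).
Decompose times/2: times(times(times(R,Y2),0),X1) ≐ times(W,succ(c)),  succ(times(empty,0)) ≐ succ(B).
Decompose times/2: times(times(R,Y2),0) ≐ W,  X1 ≐ succ(c).
Bind W := times(times(R,Y2),0); no other remaining equation mentions W.
Bind X1 := succ(c); no other remaining equation mentions X1.
Decompose succ/1: times(empty,0) ≐ B.
Bind B := times(empty,0); substituting into the remaining equation gives: times(succ(times(Y1,Z)),h(R,succ(R))) ≐ times(succ(times(succ(succ(Z)),succ(times(empty,0)))),h(0,Y2)).
Decompose times/2: succ(times(Y1,Z)) ≐ succ(times(succ(succ(Z)),succ(times(empty,0)))),  h(R,succ(R)) ≐ h(0,Y2).
Decompose succ/1: times(Y1,Z) ≐ times(succ(succ(Z)),succ(times(empty,0))).
Decompose times/2: Y1 ≐ succ(succ(Z)),  Z ≐ succ(times(empty,0)).
Bind Y1 := succ(succ(Z)); no other remaining equation mentions Y1. Substituting into the earlier binding gives A := succ(succ(succ(Z))).
Bind Z := succ(times(empty,0)); no other remaining equation mentions Z. Substituting into the earlier bindings gives A := succ(succ(succ(succ(times(empty,0))))), U := succ(succ(times(empty,0))), Y1 := succ(succ(succ(times(empty,0)))).
Decompose h/2: R ≐ 0,  succ(R) ≐ Y2.
Bind R := 0; substituting into the remaining equation gives: succ(0) ≐ Y2. Substituting into the earlier bindings gives X2 := succ(0), W := times(times(0,Y2),0).
Bind Y2 := succ(0). Substituting into the earlier binding gives W := times(times(0,succ(0)),0).
MGU = { A -> succ(succ(succ(succ(times(empty,0))))), X2 -> succ(0), U -> succ(succ(times(empty,0))), W -> times(times(0,succ(0)),0), X1 -> succ(c), B -> times(empty,0), Y1 -> succ(succ(succ(times(empty,0)))), Z -> succ(times(empty,0)), R -> 0, Y2 -> succ(0) }, so Y2 -> succ(0).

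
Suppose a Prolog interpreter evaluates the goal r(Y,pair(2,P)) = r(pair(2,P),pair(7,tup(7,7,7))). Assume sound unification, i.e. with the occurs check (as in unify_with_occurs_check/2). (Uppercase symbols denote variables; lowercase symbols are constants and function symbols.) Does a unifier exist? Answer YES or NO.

NO

Decompose r/2: Y = pair(2,P),  pair(2,P) = pair(7,tup(7,7,7)).
Bind Y := pair(2,P); no other remaining equation mentions Y.
Decompose pair/2: 2 = 7,  P = tup(7,7,7).
Clash: constants 2 and 7 differ; no unifier exists.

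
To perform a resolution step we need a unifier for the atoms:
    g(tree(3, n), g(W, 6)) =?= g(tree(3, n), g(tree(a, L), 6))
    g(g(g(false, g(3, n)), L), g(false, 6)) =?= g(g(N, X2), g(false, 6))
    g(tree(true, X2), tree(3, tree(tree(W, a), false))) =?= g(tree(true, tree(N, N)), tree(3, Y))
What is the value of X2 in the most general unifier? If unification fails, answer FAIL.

Decompose g/2: tree(3, n) =?= tree(3, n),  g(W, 6) =?= g(tree(a, L), 6).
Delete trivial equation tree(3, n) =?= tree(3, n).
Decompose g/2: W =?= tree(a, L),  6 =?= 6.
Bind W := tree(a, L); substituting into the one remaining equation that mentions W gives: g(tree(true, X2), tree(3, tree(tree(tree(a, L), a), false))) =?= g(tree(true, tree(N, N)), tree(3, Y)).
Delete trivial equation 6 =?= 6.
Decompose g/2: g(g(false, g(3, n)), L) =?= g(N, X2),  g(false, 6) =?= g(false, 6).
Decompose g/2: g(false, g(3, n)) =?= N,  L =?= X2.
Bind N := g(false, g(3, n)); substituting into the one remaining equation that mentions N gives: g(tree(true, X2), tree(3, tree(tree(tree(a, L), a), false))) =?= g(tree(true, tree(g(false, g(3, n)), g(false, g(3, n)))), tree(3, Y)).
Bind L := X2; substituting into the one remaining equation that mentions L gives: g(tree(true, X2), tree(3, tree(tree(tree(a, X2), a), false))) =?= g(tree(true, tree(g(false, g(3, n)), g(false, g(3, n)))), tree(3, Y)). Substituting into the earlier binding gives W := tree(a, X2).
Delete trivial equation g(false, 6) =?= g(false, 6).
Decompose g/2: tree(true, X2) =?= tree(true, tree(g(false, g(3, n)), g(false, g(3, n)))),  tree(3, tree(tree(tree(a, X2), a), false)) =?= tree(3, Y).
Decompose tree/2: true =?= true,  X2 =?= tree(g(false, g(3, n)), g(false, g(3, n))).
Delete trivial equation true =?= true.
Bind X2 := tree(g(false, g(3, n)), g(false, g(3, n))); substituting into the remaining equation gives: tree(3, tree(tree(tree(a, tree(g(false, g(3, n)), g(false, g(3, n)))), a), false)) =?= tree(3, Y). Substituting into the earlier bindings gives W := tree(a, tree(g(false, g(3, n)), g(false, g(3, n)))), L := tree(g(false, g(3, n)), g(false, g(3, n))).
Decompose tree/2: 3 =?= 3,  tree(tree(tree(a, tree(g(false, g(3, n)), g(false, g(3, n)))), a), false) =?= Y.
Delete trivial equation 3 =?= 3.
Bind Y := tree(tree(tree(a, tree(g(false, g(3, n)), g(false, g(3, n)))), a), false).
MGU = { W -> tree(a, tree(g(false, g(3, n)), g(false, g(3, n)))), N -> g(false, g(3, n)), L -> tree(g(false, g(3, n)), g(false, g(3, n))), X2 -> tree(g(false, g(3, n)), g(false, g(3, n))), Y -> tree(tree(tree(a, tree(g(false, g(3, n)), g(false, g(3, n)))), a), false) }, so X2 -> tree(g(false, g(3, n)), g(false, g(3, n))).

tree(g(false, g(3, n)), g(false, g(3, n)))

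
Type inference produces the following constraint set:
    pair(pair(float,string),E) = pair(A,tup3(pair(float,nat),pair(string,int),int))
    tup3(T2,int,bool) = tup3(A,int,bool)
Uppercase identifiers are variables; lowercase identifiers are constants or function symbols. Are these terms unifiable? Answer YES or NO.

YES

Decompose pair/2: pair(float,string) = A,  E = tup3(pair(float,nat),pair(string,int),int).
Bind A := pair(float,string); substituting into the one remaining equation that mentions A gives: tup3(T2,int,bool) = tup3(pair(float,string),int,bool).
Bind E := tup3(pair(float,nat),pair(string,int),int); no other remaining equation mentions E.
Decompose tup3/3: T2 = pair(float,string),  int = int,  bool = bool.
Bind T2 := pair(float,string); no other remaining equation mentions T2.
Delete trivial equation int = int.
Delete trivial equation bool = bool.
No equations remain and no clash or occurs-check failure arose, so a unifier exists.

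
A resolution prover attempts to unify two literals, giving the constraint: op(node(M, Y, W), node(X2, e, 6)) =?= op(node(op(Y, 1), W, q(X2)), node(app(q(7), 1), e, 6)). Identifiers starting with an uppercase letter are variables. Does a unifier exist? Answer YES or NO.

Decompose op/2: node(M, Y, W) =?= node(op(Y, 1), W, q(X2)),  node(X2, e, 6) =?= node(app(q(7), 1), e, 6).
Decompose node/3: M =?= op(Y, 1),  Y =?= W,  W =?= q(X2).
Bind M := op(Y, 1); no other remaining equation mentions M.
Bind Y := W; no other remaining equation mentions Y. Substituting into the earlier binding gives M := op(W, 1).
Bind W := q(X2); no other remaining equation mentions W. Substituting into the earlier bindings gives M := op(q(X2), 1), Y := q(X2).
Decompose node/3: X2 =?= app(q(7), 1),  e =?= e,  6 =?= 6.
Bind X2 := app(q(7), 1); no other remaining equation mentions X2. Substituting into the earlier bindings gives M := op(q(app(q(7), 1)), 1), Y := q(app(q(7), 1)), W := q(app(q(7), 1)).
Delete trivial equation e =?= e.
Delete trivial equation 6 =?= 6.
No equations remain and no clash or occurs-check failure arose, so a unifier exists.

YES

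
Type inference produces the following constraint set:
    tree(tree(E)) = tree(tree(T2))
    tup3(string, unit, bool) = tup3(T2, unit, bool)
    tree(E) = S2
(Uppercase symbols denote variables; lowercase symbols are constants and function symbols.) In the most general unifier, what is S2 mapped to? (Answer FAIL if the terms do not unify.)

Decompose tree/1: tree(E) = tree(T2).
Decompose tree/1: E = T2.
Bind E := T2; substituting into the one remaining equation that mentions E gives: tree(T2) = S2.
Decompose tup3/3: string = T2,  unit = unit,  bool = bool.
Bind T2 := string; substituting into the one remaining equation that mentions T2 gives: tree(string) = S2. Substituting into the earlier binding gives E := string.
Delete trivial equation unit = unit.
Delete trivial equation bool = bool.
Bind S2 := tree(string).
MGU = { E -> string, T2 -> string, S2 -> tree(string) }, so S2 -> tree(string).

tree(string)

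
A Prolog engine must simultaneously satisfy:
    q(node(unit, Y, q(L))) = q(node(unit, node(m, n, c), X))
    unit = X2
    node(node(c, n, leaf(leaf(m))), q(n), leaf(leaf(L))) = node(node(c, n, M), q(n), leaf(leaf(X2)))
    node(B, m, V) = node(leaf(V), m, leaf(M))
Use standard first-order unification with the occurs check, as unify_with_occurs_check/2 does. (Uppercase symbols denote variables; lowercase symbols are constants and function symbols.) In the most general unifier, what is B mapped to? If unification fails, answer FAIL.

leaf(leaf(leaf(leaf(m))))

Decompose q/1: node(unit, Y, q(L)) = node(unit, node(m, n, c), X).
Decompose node/3: unit = unit,  Y = node(m, n, c),  q(L) = X.
Delete trivial equation unit = unit.
Bind Y := node(m, n, c); no other remaining equation mentions Y.
Bind X := q(L); no other remaining equation mentions X.
Bind X2 := unit; substituting into the one remaining equation that mentions X2 gives: node(node(c, n, leaf(leaf(m))), q(n), leaf(leaf(L))) = node(node(c, n, M), q(n), leaf(leaf(unit))).
Decompose node/3: node(c, n, leaf(leaf(m))) = node(c, n, M),  q(n) = q(n),  leaf(leaf(L)) = leaf(leaf(unit)).
Decompose node/3: c = c,  n = n,  leaf(leaf(m)) = M.
Delete trivial equation c = c.
Delete trivial equation n = n.
Bind M := leaf(leaf(m)); substituting into the one remaining equation that mentions M gives: node(B, m, V) = node(leaf(V), m, leaf(leaf(leaf(m)))).
Delete trivial equation q(n) = q(n).
Decompose leaf/1: leaf(L) = leaf(unit).
Decompose leaf/1: L = unit.
Bind L := unit; no other remaining equation mentions L. Substituting into the earlier binding gives X := q(unit).
Decompose node/3: B = leaf(V),  m = m,  V = leaf(leaf(leaf(m))).
Bind B := leaf(V); no other remaining equation mentions B.
Delete trivial equation m = m.
Bind V := leaf(leaf(leaf(m))). Substituting into the earlier binding gives B := leaf(leaf(leaf(leaf(m)))).
MGU = { Y ↦ node(m, n, c), X ↦ q(unit), X2 ↦ unit, M ↦ leaf(leaf(m)), L ↦ unit, B ↦ leaf(leaf(leaf(leaf(m)))), V ↦ leaf(leaf(leaf(m))) }, so B ↦ leaf(leaf(leaf(leaf(m)))).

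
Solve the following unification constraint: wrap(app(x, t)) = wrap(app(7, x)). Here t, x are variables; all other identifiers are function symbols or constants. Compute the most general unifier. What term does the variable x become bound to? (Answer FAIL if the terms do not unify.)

7

Decompose wrap/1: app(x, t) = app(7, x).
Decompose app/2: x = 7,  t = x.
Bind x := 7; substituting into the remaining equation gives: t = 7.
Bind t := 7.
MGU = { x -> 7, t -> 7 }, so x -> 7.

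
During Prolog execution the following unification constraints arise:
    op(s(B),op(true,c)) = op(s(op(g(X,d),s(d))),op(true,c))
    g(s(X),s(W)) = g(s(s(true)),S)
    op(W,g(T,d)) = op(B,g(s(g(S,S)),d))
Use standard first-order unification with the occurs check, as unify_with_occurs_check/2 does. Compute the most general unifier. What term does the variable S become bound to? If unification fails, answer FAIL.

s(op(g(s(true),d),s(d)))

Decompose op/2: s(B) = s(op(g(X,d),s(d))),  op(true,c) = op(true,c).
Decompose s/1: B = op(g(X,d),s(d)).
Bind B := op(g(X,d),s(d)); substituting into the one remaining equation that mentions B gives: op(W,g(T,d)) = op(op(g(X,d),s(d)),g(s(g(S,S)),d)).
Delete trivial equation op(true,c) = op(true,c).
Decompose g/2: s(X) = s(s(true)),  s(W) = S.
Decompose s/1: X = s(true).
Bind X := s(true); substituting into the one remaining equation that mentions X gives: op(W,g(T,d)) = op(op(g(s(true),d),s(d)),g(s(g(S,S)),d)). Substituting into the earlier binding gives B := op(g(s(true),d),s(d)).
Bind S := s(W); substituting into the remaining equation gives: op(W,g(T,d)) = op(op(g(s(true),d),s(d)),g(s(g(s(W),s(W))),d)).
Decompose op/2: W = op(g(s(true),d),s(d)),  g(T,d) = g(s(g(s(W),s(W))),d).
Bind W := op(g(s(true),d),s(d)); substituting into the remaining equation gives: g(T,d) = g(s(g(s(op(g(s(true),d),s(d))),s(op(g(s(true),d),s(d))))),d). Substituting into the earlier binding gives S := s(op(g(s(true),d),s(d))).
Decompose g/2: T = s(g(s(op(g(s(true),d),s(d))),s(op(g(s(true),d),s(d))))),  d = d.
Bind T := s(g(s(op(g(s(true),d),s(d))),s(op(g(s(true),d),s(d))))); no other remaining equation mentions T.
Delete trivial equation d = d.
MGU = { B = op(g(s(true),d),s(d)), X = s(true), S = s(op(g(s(true),d),s(d))), W = op(g(s(true),d),s(d)), T = s(g(s(op(g(s(true),d),s(d))),s(op(g(s(true),d),s(d))))) }, so S = s(op(g(s(true),d),s(d))).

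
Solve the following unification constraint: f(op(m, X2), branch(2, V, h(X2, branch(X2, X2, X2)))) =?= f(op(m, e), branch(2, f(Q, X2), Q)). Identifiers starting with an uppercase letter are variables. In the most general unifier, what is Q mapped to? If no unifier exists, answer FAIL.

Decompose f/2: op(m, X2) =?= op(m, e),  branch(2, V, h(X2, branch(X2, X2, X2))) =?= branch(2, f(Q, X2), Q).
Decompose op/2: m =?= m,  X2 =?= e.
Delete trivial equation m =?= m.
Bind X2 := e; substituting into the remaining equation gives: branch(2, V, h(e, branch(e, e, e))) =?= branch(2, f(Q, e), Q).
Decompose branch/3: 2 =?= 2,  V =?= f(Q, e),  h(e, branch(e, e, e)) =?= Q.
Delete trivial equation 2 =?= 2.
Bind V := f(Q, e); no other remaining equation mentions V.
Bind Q := h(e, branch(e, e, e)). Substituting into the earlier binding gives V := f(h(e, branch(e, e, e)), e).
MGU = { X2 ↦ e, V ↦ f(h(e, branch(e, e, e)), e), Q ↦ h(e, branch(e, e, e)) }, so Q ↦ h(e, branch(e, e, e)).

h(e, branch(e, e, e))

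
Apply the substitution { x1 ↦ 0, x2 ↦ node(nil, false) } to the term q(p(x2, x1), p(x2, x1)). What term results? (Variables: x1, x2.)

Replace each occurrence of x1 with 0.
Replace each occurrence of x2 with node(nil, false).
Result: q(p(node(nil, false), 0), p(node(nil, false), 0)).

q(p(node(nil, false), 0), p(node(nil, false), 0))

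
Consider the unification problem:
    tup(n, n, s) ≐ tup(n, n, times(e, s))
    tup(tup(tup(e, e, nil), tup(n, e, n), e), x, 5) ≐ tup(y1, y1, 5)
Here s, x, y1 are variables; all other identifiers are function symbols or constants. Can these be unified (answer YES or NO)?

NO

Decompose tup/3: n ≐ n,  n ≐ n,  s ≐ times(e, s).
Delete trivial equation n ≐ n.
Delete trivial equation n ≐ n.
Occurs check fails: s occurs in times(e, s); the equation s ≐ times(e, s) has no finite solution.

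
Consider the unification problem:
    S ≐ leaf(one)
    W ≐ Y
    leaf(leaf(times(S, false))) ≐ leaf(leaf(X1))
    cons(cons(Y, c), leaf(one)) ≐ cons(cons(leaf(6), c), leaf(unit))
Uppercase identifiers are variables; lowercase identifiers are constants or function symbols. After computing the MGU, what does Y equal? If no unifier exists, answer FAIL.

FAIL

Bind S := leaf(one); substituting into the one remaining equation that mentions S gives: leaf(leaf(times(leaf(one), false))) ≐ leaf(leaf(X1)).
Bind W := Y; no other remaining equation mentions W.
Decompose leaf/1: leaf(times(leaf(one), false)) ≐ leaf(X1).
Decompose leaf/1: times(leaf(one), false) ≐ X1.
Bind X1 := times(leaf(one), false); no other remaining equation mentions X1.
Decompose cons/2: cons(Y, c) ≐ cons(leaf(6), c),  leaf(one) ≐ leaf(unit).
Decompose cons/2: Y ≐ leaf(6),  c ≐ c.
Bind Y := leaf(6); no other remaining equation mentions Y. Substituting into the earlier binding gives W := leaf(6).
Delete trivial equation c ≐ c.
Decompose leaf/1: one ≐ unit.
Clash: constants one and unit differ; no unifier exists.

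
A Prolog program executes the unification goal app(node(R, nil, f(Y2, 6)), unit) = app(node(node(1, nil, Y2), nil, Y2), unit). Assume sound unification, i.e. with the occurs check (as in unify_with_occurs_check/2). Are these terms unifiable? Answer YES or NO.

Decompose app/2: node(R, nil, f(Y2, 6)) = node(node(1, nil, Y2), nil, Y2),  unit = unit.
Decompose node/3: R = node(1, nil, Y2),  nil = nil,  f(Y2, 6) = Y2.
Bind R := node(1, nil, Y2); no other remaining equation mentions R.
Delete trivial equation nil = nil.
Occurs check fails: Y2 occurs in f(Y2, 6); the equation Y2 = f(Y2, 6) has no finite solution.

NO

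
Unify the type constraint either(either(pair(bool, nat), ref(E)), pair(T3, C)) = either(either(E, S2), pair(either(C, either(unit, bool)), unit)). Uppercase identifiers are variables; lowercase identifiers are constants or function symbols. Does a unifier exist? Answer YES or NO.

Decompose either/2: either(pair(bool, nat), ref(E)) = either(E, S2),  pair(T3, C) = pair(either(C, either(unit, bool)), unit).
Decompose either/2: pair(bool, nat) = E,  ref(E) = S2.
Bind E := pair(bool, nat); substituting into the one remaining equation that mentions E gives: ref(pair(bool, nat)) = S2.
Bind S2 := ref(pair(bool, nat)); no other remaining equation mentions S2.
Decompose pair/2: T3 = either(C, either(unit, bool)),  C = unit.
Bind T3 := either(C, either(unit, bool)); no other remaining equation mentions T3.
Bind C := unit. Substituting into the earlier binding gives T3 := either(unit, either(unit, bool)).
No equations remain and no clash or occurs-check failure arose, so a unifier exists.

YES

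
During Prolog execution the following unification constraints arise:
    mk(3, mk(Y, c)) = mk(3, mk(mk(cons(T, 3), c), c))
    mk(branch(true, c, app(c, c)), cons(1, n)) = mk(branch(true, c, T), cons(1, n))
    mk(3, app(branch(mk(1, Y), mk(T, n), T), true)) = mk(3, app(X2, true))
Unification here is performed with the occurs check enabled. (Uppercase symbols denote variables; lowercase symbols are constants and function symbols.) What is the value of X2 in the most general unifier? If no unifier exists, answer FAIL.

Decompose mk/2: 3 = 3,  mk(Y, c) = mk(mk(cons(T, 3), c), c).
Delete trivial equation 3 = 3.
Decompose mk/2: Y = mk(cons(T, 3), c),  c = c.
Bind Y := mk(cons(T, 3), c); substituting into the one remaining equation that mentions Y gives: mk(3, app(branch(mk(1, mk(cons(T, 3), c)), mk(T, n), T), true)) = mk(3, app(X2, true)).
Delete trivial equation c = c.
Decompose mk/2: branch(true, c, app(c, c)) = branch(true, c, T),  cons(1, n) = cons(1, n).
Decompose branch/3: true = true,  c = c,  app(c, c) = T.
Delete trivial equation true = true.
Delete trivial equation c = c.
Bind T := app(c, c); substituting into the one remaining equation that mentions T gives: mk(3, app(branch(mk(1, mk(cons(app(c, c), 3), c)), mk(app(c, c), n), app(c, c)), true)) = mk(3, app(X2, true)). Substituting into the earlier binding gives Y := mk(cons(app(c, c), 3), c).
Delete trivial equation cons(1, n) = cons(1, n).
Decompose mk/2: 3 = 3,  app(branch(mk(1, mk(cons(app(c, c), 3), c)), mk(app(c, c), n), app(c, c)), true) = app(X2, true).
Delete trivial equation 3 = 3.
Decompose app/2: branch(mk(1, mk(cons(app(c, c), 3), c)), mk(app(c, c), n), app(c, c)) = X2,  true = true.
Bind X2 := branch(mk(1, mk(cons(app(c, c), 3), c)), mk(app(c, c), n), app(c, c)); no other remaining equation mentions X2.
Delete trivial equation true = true.
MGU = { Y = mk(cons(app(c, c), 3), c), T = app(c, c), X2 = branch(mk(1, mk(cons(app(c, c), 3), c)), mk(app(c, c), n), app(c, c)) }, so X2 = branch(mk(1, mk(cons(app(c, c), 3), c)), mk(app(c, c), n), app(c, c)).

branch(mk(1, mk(cons(app(c, c), 3), c)), mk(app(c, c), n), app(c, c))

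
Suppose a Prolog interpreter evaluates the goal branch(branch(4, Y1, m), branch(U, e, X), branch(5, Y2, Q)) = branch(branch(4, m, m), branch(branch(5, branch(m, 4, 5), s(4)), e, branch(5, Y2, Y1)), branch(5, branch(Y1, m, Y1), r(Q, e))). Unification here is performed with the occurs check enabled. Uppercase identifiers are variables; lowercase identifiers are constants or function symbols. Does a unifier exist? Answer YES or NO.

NO

Decompose branch/3: branch(4, Y1, m) = branch(4, m, m),  branch(U, e, X) = branch(branch(5, branch(m, 4, 5), s(4)), e, branch(5, Y2, Y1)),  branch(5, Y2, Q) = branch(5, branch(Y1, m, Y1), r(Q, e)).
Decompose branch/3: 4 = 4,  Y1 = m,  m = m.
Delete trivial equation 4 = 4.
Bind Y1 := m; substituting into the 2 remaining equations that mention Y1 gives: branch(U, e, X) = branch(branch(5, branch(m, 4, 5), s(4)), e, branch(5, Y2, m)),  branch(5, Y2, Q) = branch(5, branch(m, m, m), r(Q, e)).
Delete trivial equation m = m.
Decompose branch/3: U = branch(5, branch(m, 4, 5), s(4)),  e = e,  X = branch(5, Y2, m).
Bind U := branch(5, branch(m, 4, 5), s(4)); no other remaining equation mentions U.
Delete trivial equation e = e.
Bind X := branch(5, Y2, m); no other remaining equation mentions X.
Decompose branch/3: 5 = 5,  Y2 = branch(m, m, m),  Q = r(Q, e).
Delete trivial equation 5 = 5.
Bind Y2 := branch(m, m, m); no other remaining equation mentions Y2. Substituting into the earlier binding gives X := branch(5, branch(m, m, m), m).
Occurs check fails: Q occurs in r(Q, e); the equation Q = r(Q, e) has no finite solution.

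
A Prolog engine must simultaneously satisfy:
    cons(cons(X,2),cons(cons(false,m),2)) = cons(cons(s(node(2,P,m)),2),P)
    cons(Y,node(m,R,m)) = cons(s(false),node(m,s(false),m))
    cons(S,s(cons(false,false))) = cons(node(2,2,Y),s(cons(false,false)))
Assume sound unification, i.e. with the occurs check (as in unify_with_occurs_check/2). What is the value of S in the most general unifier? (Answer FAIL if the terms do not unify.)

node(2,2,s(false))

Decompose cons/2: cons(X,2) = cons(s(node(2,P,m)),2),  cons(cons(false,m),2) = P.
Decompose cons/2: X = s(node(2,P,m)),  2 = 2.
Bind X := s(node(2,P,m)); no other remaining equation mentions X.
Delete trivial equation 2 = 2.
Bind P := cons(cons(false,m),2); no other remaining equation mentions P. Substituting into the earlier binding gives X := s(node(2,cons(cons(false,m),2),m)).
Decompose cons/2: Y = s(false),  node(m,R,m) = node(m,s(false),m).
Bind Y := s(false); substituting into the one remaining equation that mentions Y gives: cons(S,s(cons(false,false))) = cons(node(2,2,s(false)),s(cons(false,false))).
Decompose node/3: m = m,  R = s(false),  m = m.
Delete trivial equation m = m.
Bind R := s(false); no other remaining equation mentions R.
Delete trivial equation m = m.
Decompose cons/2: S = node(2,2,s(false)),  s(cons(false,false)) = s(cons(false,false)).
Bind S := node(2,2,s(false)); no other remaining equation mentions S.
Delete trivial equation s(cons(false,false)) = s(cons(false,false)).
MGU = { X -> s(node(2,cons(cons(false,m),2),m)), P -> cons(cons(false,m),2), Y -> s(false), R -> s(false), S -> node(2,2,s(false)) }, so S -> node(2,2,s(false)).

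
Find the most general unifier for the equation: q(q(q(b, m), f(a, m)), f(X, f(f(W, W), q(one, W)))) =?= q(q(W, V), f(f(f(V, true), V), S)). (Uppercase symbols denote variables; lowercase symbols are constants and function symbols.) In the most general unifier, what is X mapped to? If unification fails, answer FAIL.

f(f(f(a, m), true), f(a, m))

Decompose q/2: q(q(b, m), f(a, m)) =?= q(W, V),  f(X, f(f(W, W), q(one, W))) =?= f(f(f(V, true), V), S).
Decompose q/2: q(b, m) =?= W,  f(a, m) =?= V.
Bind W := q(b, m); substituting into the one remaining equation that mentions W gives: f(X, f(f(q(b, m), q(b, m)), q(one, q(b, m)))) =?= f(f(f(V, true), V), S).
Bind V := f(a, m); substituting into the remaining equation gives: f(X, f(f(q(b, m), q(b, m)), q(one, q(b, m)))) =?= f(f(f(f(a, m), true), f(a, m)), S).
Decompose f/2: X =?= f(f(f(a, m), true), f(a, m)),  f(f(q(b, m), q(b, m)), q(one, q(b, m))) =?= S.
Bind X := f(f(f(a, m), true), f(a, m)); no other remaining equation mentions X.
Bind S := f(f(q(b, m), q(b, m)), q(one, q(b, m))).
MGU = { W := q(b, m), V := f(a, m), X := f(f(f(a, m), true), f(a, m)), S := f(f(q(b, m), q(b, m)), q(one, q(b, m))) }, so X := f(f(f(a, m), true), f(a, m)).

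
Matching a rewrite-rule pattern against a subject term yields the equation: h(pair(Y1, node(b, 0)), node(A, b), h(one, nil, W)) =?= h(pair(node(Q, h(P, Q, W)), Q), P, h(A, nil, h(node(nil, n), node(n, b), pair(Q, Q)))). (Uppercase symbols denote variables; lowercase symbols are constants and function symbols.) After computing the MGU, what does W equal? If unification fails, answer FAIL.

Decompose h/3: pair(Y1, node(b, 0)) =?= pair(node(Q, h(P, Q, W)), Q),  node(A, b) =?= P,  h(one, nil, W) =?= h(A, nil, h(node(nil, n), node(n, b), pair(Q, Q))).
Decompose pair/2: Y1 =?= node(Q, h(P, Q, W)),  node(b, 0) =?= Q.
Bind Y1 := node(Q, h(P, Q, W)); no other remaining equation mentions Y1.
Bind Q := node(b, 0); substituting into the one remaining equation that mentions Q gives: h(one, nil, W) =?= h(A, nil, h(node(nil, n), node(n, b), pair(node(b, 0), node(b, 0)))). Substituting into the earlier binding gives Y1 := node(node(b, 0), h(P, node(b, 0), W)).
Bind P := node(A, b); no other remaining equation mentions P. Substituting into the earlier binding gives Y1 := node(node(b, 0), h(node(A, b), node(b, 0), W)).
Decompose h/3: one =?= A,  nil =?= nil,  W =?= h(node(nil, n), node(n, b), pair(node(b, 0), node(b, 0))).
Bind A := one; no other remaining equation mentions A. Substituting into the earlier bindings gives Y1 := node(node(b, 0), h(node(one, b), node(b, 0), W)), P := node(one, b).
Delete trivial equation nil =?= nil.
Bind W := h(node(nil, n), node(n, b), pair(node(b, 0), node(b, 0))). Substituting into the earlier binding gives Y1 := node(node(b, 0), h(node(one, b), node(b, 0), h(node(nil, n), node(n, b), pair(node(b, 0), node(b, 0))))).
MGU = { Y1 := node(node(b, 0), h(node(one, b), node(b, 0), h(node(nil, n), node(n, b), pair(node(b, 0), node(b, 0))))), Q := node(b, 0), P := node(one, b), A := one, W := h(node(nil, n), node(n, b), pair(node(b, 0), node(b, 0))) }, so W := h(node(nil, n), node(n, b), pair(node(b, 0), node(b, 0))).

h(node(nil, n), node(n, b), pair(node(b, 0), node(b, 0)))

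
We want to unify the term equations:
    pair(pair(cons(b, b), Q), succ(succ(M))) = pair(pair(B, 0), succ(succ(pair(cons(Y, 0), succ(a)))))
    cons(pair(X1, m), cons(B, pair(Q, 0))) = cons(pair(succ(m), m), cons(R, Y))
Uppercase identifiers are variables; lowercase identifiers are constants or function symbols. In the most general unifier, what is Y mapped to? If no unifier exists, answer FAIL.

pair(0, 0)

Decompose pair/2: pair(cons(b, b), Q) = pair(B, 0),  succ(succ(M)) = succ(succ(pair(cons(Y, 0), succ(a)))).
Decompose pair/2: cons(b, b) = B,  Q = 0.
Bind B := cons(b, b); substituting into the one remaining equation that mentions B gives: cons(pair(X1, m), cons(cons(b, b), pair(Q, 0))) = cons(pair(succ(m), m), cons(R, Y)).
Bind Q := 0; substituting into the one remaining equation that mentions Q gives: cons(pair(X1, m), cons(cons(b, b), pair(0, 0))) = cons(pair(succ(m), m), cons(R, Y)).
Decompose succ/1: succ(M) = succ(pair(cons(Y, 0), succ(a))).
Decompose succ/1: M = pair(cons(Y, 0), succ(a)).
Bind M := pair(cons(Y, 0), succ(a)); no other remaining equation mentions M.
Decompose cons/2: pair(X1, m) = pair(succ(m), m),  cons(cons(b, b), pair(0, 0)) = cons(R, Y).
Decompose pair/2: X1 = succ(m),  m = m.
Bind X1 := succ(m); no other remaining equation mentions X1.
Delete trivial equation m = m.
Decompose cons/2: cons(b, b) = R,  pair(0, 0) = Y.
Bind R := cons(b, b); no other remaining equation mentions R.
Bind Y := pair(0, 0). Substituting into the earlier binding gives M := pair(cons(pair(0, 0), 0), succ(a)).
MGU = { B := cons(b, b), Q := 0, M := pair(cons(pair(0, 0), 0), succ(a)), X1 := succ(m), R := cons(b, b), Y := pair(0, 0) }, so Y := pair(0, 0).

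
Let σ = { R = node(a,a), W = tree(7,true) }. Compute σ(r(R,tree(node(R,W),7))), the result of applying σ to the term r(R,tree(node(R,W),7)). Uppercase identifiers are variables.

Replace each occurrence of R with node(a,a).
Replace each occurrence of W with tree(7,true).
Result: r(node(a,a),tree(node(node(a,a),tree(7,true)),7)).

r(node(a,a),tree(node(node(a,a),tree(7,true)),7))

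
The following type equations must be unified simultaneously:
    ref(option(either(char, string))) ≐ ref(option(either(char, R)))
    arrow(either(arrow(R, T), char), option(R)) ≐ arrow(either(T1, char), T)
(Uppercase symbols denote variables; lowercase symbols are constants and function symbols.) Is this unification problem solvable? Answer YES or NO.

Decompose ref/1: option(either(char, string)) ≐ option(either(char, R)).
Decompose option/1: either(char, string) ≐ either(char, R).
Decompose either/2: char ≐ char,  string ≐ R.
Delete trivial equation char ≐ char.
Bind R := string; substituting into the remaining equation gives: arrow(either(arrow(string, T), char), option(string)) ≐ arrow(either(T1, char), T).
Decompose arrow/2: either(arrow(string, T), char) ≐ either(T1, char),  option(string) ≐ T.
Decompose either/2: arrow(string, T) ≐ T1,  char ≐ char.
Bind T1 := arrow(string, T); no other remaining equation mentions T1.
Delete trivial equation char ≐ char.
Bind T := option(string). Substituting into the earlier binding gives T1 := arrow(string, option(string)).
No equations remain and no clash or occurs-check failure arose, so a unifier exists.

YES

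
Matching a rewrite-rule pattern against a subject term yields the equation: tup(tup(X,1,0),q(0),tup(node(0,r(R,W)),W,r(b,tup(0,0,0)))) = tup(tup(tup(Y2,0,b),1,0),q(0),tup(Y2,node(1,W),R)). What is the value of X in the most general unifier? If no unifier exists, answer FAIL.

FAIL

Decompose tup/3: tup(X,1,0) = tup(tup(Y2,0,b),1,0),  q(0) = q(0),  tup(node(0,r(R,W)),W,r(b,tup(0,0,0))) = tup(Y2,node(1,W),R).
Decompose tup/3: X = tup(Y2,0,b),  1 = 1,  0 = 0.
Bind X := tup(Y2,0,b); no other remaining equation mentions X.
Delete trivial equation 1 = 1.
Delete trivial equation 0 = 0.
Delete trivial equation q(0) = q(0).
Decompose tup/3: node(0,r(R,W)) = Y2,  W = node(1,W),  r(b,tup(0,0,0)) = R.
Bind Y2 := node(0,r(R,W)); no other remaining equation mentions Y2. Substituting into the earlier binding gives X := tup(node(0,r(R,W)),0,b).
Occurs check fails: W occurs in node(1,W); the equation W = node(1,W) has no finite solution.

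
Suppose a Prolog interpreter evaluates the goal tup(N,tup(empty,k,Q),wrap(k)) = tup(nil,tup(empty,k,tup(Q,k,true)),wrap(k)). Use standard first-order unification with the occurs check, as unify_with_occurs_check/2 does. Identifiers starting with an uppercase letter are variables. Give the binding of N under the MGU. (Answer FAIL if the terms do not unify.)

FAIL

Decompose tup/3: N = nil,  tup(empty,k,Q) = tup(empty,k,tup(Q,k,true)),  wrap(k) = wrap(k).
Bind N := nil; no other remaining equation mentions N.
Decompose tup/3: empty = empty,  k = k,  Q = tup(Q,k,true).
Delete trivial equation empty = empty.
Delete trivial equation k = k.
Occurs check fails: Q occurs in tup(Q,k,true); the equation Q = tup(Q,k,true) has no finite solution.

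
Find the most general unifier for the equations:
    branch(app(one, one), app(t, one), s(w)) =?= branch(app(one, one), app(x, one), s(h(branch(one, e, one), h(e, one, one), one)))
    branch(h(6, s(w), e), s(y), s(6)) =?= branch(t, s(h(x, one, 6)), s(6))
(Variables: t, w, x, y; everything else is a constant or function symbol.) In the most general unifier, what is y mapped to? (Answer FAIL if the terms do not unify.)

h(h(6, s(h(branch(one, e, one), h(e, one, one), one)), e), one, 6)

Decompose branch/3: app(one, one) =?= app(one, one),  app(t, one) =?= app(x, one),  s(w) =?= s(h(branch(one, e, one), h(e, one, one), one)).
Delete trivial equation app(one, one) =?= app(one, one).
Decompose app/2: t =?= x,  one =?= one.
Bind t := x; substituting into the one remaining equation that mentions t gives: branch(h(6, s(w), e), s(y), s(6)) =?= branch(x, s(h(x, one, 6)), s(6)).
Delete trivial equation one =?= one.
Decompose s/1: w =?= h(branch(one, e, one), h(e, one, one), one).
Bind w := h(branch(one, e, one), h(e, one, one), one); substituting into the remaining equation gives: branch(h(6, s(h(branch(one, e, one), h(e, one, one), one)), e), s(y), s(6)) =?= branch(x, s(h(x, one, 6)), s(6)).
Decompose branch/3: h(6, s(h(branch(one, e, one), h(e, one, one), one)), e) =?= x,  s(y) =?= s(h(x, one, 6)),  s(6) =?= s(6).
Bind x := h(6, s(h(branch(one, e, one), h(e, one, one), one)), e); substituting into the one remaining equation that mentions x gives: s(y) =?= s(h(h(6, s(h(branch(one, e, one), h(e, one, one), one)), e), one, 6)). Substituting into the earlier binding gives t := h(6, s(h(branch(one, e, one), h(e, one, one), one)), e).
Decompose s/1: y =?= h(h(6, s(h(branch(one, e, one), h(e, one, one), one)), e), one, 6).
Bind y := h(h(6, s(h(branch(one, e, one), h(e, one, one), one)), e), one, 6); no other remaining equation mentions y.
Delete trivial equation s(6) =?= s(6).
MGU = { t -> h(6, s(h(branch(one, e, one), h(e, one, one), one)), e), w -> h(branch(one, e, one), h(e, one, one), one), x -> h(6, s(h(branch(one, e, one), h(e, one, one), one)), e), y -> h(h(6, s(h(branch(one, e, one), h(e, one, one), one)), e), one, 6) }, so y -> h(h(6, s(h(branch(one, e, one), h(e, one, one), one)), e), one, 6).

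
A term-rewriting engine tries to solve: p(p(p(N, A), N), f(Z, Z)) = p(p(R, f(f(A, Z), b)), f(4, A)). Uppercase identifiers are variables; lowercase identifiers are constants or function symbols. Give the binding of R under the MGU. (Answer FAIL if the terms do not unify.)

p(f(f(4, 4), b), 4)

Decompose p/2: p(p(N, A), N) = p(R, f(f(A, Z), b)),  f(Z, Z) = f(4, A).
Decompose p/2: p(N, A) = R,  N = f(f(A, Z), b).
Bind R := p(N, A); no other remaining equation mentions R.
Bind N := f(f(A, Z), b); no other remaining equation mentions N. Substituting into the earlier binding gives R := p(f(f(A, Z), b), A).
Decompose f/2: Z = 4,  Z = A.
Bind Z := 4; substituting into the remaining equation gives: 4 = A. Substituting into the earlier bindings gives R := p(f(f(A, 4), b), A), N := f(f(A, 4), b).
Bind A := 4. Substituting into the earlier bindings gives R := p(f(f(4, 4), b), 4), N := f(f(4, 4), b).
MGU = { R := p(f(f(4, 4), b), 4), N := f(f(4, 4), b), Z := 4, A := 4 }, so R := p(f(f(4, 4), b), 4).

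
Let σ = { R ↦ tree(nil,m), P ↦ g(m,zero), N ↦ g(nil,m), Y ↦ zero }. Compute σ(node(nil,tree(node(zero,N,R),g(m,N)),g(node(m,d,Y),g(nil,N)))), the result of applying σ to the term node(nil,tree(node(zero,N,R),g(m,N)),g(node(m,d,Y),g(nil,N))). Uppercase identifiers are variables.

node(nil,tree(node(zero,g(nil,m),tree(nil,m)),g(m,g(nil,m))),g(node(m,d,zero),g(nil,g(nil,m))))

Replace each occurrence of R with tree(nil,m).
Replace each occurrence of N with g(nil,m).
Replace each occurrence of Y with zero.
Result: node(nil,tree(node(zero,g(nil,m),tree(nil,m)),g(m,g(nil,m))),g(node(m,d,zero),g(nil,g(nil,m)))).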